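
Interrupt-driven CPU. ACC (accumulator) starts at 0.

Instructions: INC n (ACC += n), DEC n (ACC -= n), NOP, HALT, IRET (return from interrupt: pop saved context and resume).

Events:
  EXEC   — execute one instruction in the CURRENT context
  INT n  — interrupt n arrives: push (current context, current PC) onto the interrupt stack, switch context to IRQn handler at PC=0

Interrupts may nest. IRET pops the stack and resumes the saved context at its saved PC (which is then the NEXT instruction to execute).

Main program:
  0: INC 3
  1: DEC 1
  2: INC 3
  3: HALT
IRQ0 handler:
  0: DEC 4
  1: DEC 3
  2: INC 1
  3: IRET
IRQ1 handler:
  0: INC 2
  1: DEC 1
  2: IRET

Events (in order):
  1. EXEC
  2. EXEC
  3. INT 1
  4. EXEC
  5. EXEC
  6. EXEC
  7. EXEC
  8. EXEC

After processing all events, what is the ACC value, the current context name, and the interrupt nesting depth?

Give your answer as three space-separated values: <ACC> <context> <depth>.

Answer: 6 MAIN 0

Derivation:
Event 1 (EXEC): [MAIN] PC=0: INC 3 -> ACC=3
Event 2 (EXEC): [MAIN] PC=1: DEC 1 -> ACC=2
Event 3 (INT 1): INT 1 arrives: push (MAIN, PC=2), enter IRQ1 at PC=0 (depth now 1)
Event 4 (EXEC): [IRQ1] PC=0: INC 2 -> ACC=4
Event 5 (EXEC): [IRQ1] PC=1: DEC 1 -> ACC=3
Event 6 (EXEC): [IRQ1] PC=2: IRET -> resume MAIN at PC=2 (depth now 0)
Event 7 (EXEC): [MAIN] PC=2: INC 3 -> ACC=6
Event 8 (EXEC): [MAIN] PC=3: HALT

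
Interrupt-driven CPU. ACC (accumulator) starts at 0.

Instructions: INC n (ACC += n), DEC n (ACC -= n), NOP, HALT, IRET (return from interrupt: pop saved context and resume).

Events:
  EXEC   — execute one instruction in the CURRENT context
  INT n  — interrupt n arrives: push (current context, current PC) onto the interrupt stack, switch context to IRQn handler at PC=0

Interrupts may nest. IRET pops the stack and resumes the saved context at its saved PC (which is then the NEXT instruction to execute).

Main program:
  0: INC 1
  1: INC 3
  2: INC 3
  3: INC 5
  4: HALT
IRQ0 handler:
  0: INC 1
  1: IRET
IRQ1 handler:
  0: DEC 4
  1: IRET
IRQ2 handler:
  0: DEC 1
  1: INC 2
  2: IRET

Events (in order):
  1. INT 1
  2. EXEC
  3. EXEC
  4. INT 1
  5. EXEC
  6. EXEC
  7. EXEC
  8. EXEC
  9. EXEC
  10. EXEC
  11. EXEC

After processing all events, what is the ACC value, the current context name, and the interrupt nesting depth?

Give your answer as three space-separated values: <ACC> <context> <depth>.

Event 1 (INT 1): INT 1 arrives: push (MAIN, PC=0), enter IRQ1 at PC=0 (depth now 1)
Event 2 (EXEC): [IRQ1] PC=0: DEC 4 -> ACC=-4
Event 3 (EXEC): [IRQ1] PC=1: IRET -> resume MAIN at PC=0 (depth now 0)
Event 4 (INT 1): INT 1 arrives: push (MAIN, PC=0), enter IRQ1 at PC=0 (depth now 1)
Event 5 (EXEC): [IRQ1] PC=0: DEC 4 -> ACC=-8
Event 6 (EXEC): [IRQ1] PC=1: IRET -> resume MAIN at PC=0 (depth now 0)
Event 7 (EXEC): [MAIN] PC=0: INC 1 -> ACC=-7
Event 8 (EXEC): [MAIN] PC=1: INC 3 -> ACC=-4
Event 9 (EXEC): [MAIN] PC=2: INC 3 -> ACC=-1
Event 10 (EXEC): [MAIN] PC=3: INC 5 -> ACC=4
Event 11 (EXEC): [MAIN] PC=4: HALT

Answer: 4 MAIN 0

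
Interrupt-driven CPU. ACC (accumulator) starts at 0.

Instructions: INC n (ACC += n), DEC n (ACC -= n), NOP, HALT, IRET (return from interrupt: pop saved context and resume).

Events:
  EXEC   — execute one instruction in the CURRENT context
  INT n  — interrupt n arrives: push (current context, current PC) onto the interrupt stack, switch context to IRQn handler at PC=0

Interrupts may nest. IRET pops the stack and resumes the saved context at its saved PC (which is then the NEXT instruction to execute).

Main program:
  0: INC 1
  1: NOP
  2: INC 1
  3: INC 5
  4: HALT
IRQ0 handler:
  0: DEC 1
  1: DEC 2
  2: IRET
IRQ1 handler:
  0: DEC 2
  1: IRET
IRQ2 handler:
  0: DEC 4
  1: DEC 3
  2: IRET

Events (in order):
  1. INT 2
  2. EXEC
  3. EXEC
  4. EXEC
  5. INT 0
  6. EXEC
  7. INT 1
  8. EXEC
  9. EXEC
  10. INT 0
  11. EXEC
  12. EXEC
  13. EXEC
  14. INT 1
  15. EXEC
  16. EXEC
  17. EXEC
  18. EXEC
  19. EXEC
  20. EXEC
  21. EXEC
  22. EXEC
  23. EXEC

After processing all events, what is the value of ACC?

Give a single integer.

Answer: -10

Derivation:
Event 1 (INT 2): INT 2 arrives: push (MAIN, PC=0), enter IRQ2 at PC=0 (depth now 1)
Event 2 (EXEC): [IRQ2] PC=0: DEC 4 -> ACC=-4
Event 3 (EXEC): [IRQ2] PC=1: DEC 3 -> ACC=-7
Event 4 (EXEC): [IRQ2] PC=2: IRET -> resume MAIN at PC=0 (depth now 0)
Event 5 (INT 0): INT 0 arrives: push (MAIN, PC=0), enter IRQ0 at PC=0 (depth now 1)
Event 6 (EXEC): [IRQ0] PC=0: DEC 1 -> ACC=-8
Event 7 (INT 1): INT 1 arrives: push (IRQ0, PC=1), enter IRQ1 at PC=0 (depth now 2)
Event 8 (EXEC): [IRQ1] PC=0: DEC 2 -> ACC=-10
Event 9 (EXEC): [IRQ1] PC=1: IRET -> resume IRQ0 at PC=1 (depth now 1)
Event 10 (INT 0): INT 0 arrives: push (IRQ0, PC=1), enter IRQ0 at PC=0 (depth now 2)
Event 11 (EXEC): [IRQ0] PC=0: DEC 1 -> ACC=-11
Event 12 (EXEC): [IRQ0] PC=1: DEC 2 -> ACC=-13
Event 13 (EXEC): [IRQ0] PC=2: IRET -> resume IRQ0 at PC=1 (depth now 1)
Event 14 (INT 1): INT 1 arrives: push (IRQ0, PC=1), enter IRQ1 at PC=0 (depth now 2)
Event 15 (EXEC): [IRQ1] PC=0: DEC 2 -> ACC=-15
Event 16 (EXEC): [IRQ1] PC=1: IRET -> resume IRQ0 at PC=1 (depth now 1)
Event 17 (EXEC): [IRQ0] PC=1: DEC 2 -> ACC=-17
Event 18 (EXEC): [IRQ0] PC=2: IRET -> resume MAIN at PC=0 (depth now 0)
Event 19 (EXEC): [MAIN] PC=0: INC 1 -> ACC=-16
Event 20 (EXEC): [MAIN] PC=1: NOP
Event 21 (EXEC): [MAIN] PC=2: INC 1 -> ACC=-15
Event 22 (EXEC): [MAIN] PC=3: INC 5 -> ACC=-10
Event 23 (EXEC): [MAIN] PC=4: HALT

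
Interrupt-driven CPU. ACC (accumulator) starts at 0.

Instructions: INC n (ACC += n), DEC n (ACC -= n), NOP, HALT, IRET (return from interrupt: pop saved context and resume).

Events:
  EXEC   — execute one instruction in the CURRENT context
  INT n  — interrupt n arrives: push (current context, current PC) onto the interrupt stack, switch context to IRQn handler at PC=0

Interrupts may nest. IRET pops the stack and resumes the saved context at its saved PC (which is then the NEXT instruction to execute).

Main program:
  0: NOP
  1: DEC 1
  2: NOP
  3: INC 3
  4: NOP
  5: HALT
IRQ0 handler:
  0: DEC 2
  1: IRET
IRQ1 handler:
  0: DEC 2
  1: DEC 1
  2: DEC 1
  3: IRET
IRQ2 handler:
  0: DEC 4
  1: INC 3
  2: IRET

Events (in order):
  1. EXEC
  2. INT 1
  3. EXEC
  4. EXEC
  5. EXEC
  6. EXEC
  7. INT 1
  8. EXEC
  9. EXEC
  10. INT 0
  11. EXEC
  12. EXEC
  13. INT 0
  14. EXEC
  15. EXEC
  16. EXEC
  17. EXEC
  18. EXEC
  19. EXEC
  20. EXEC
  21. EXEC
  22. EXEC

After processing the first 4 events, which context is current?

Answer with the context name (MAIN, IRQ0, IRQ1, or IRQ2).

Event 1 (EXEC): [MAIN] PC=0: NOP
Event 2 (INT 1): INT 1 arrives: push (MAIN, PC=1), enter IRQ1 at PC=0 (depth now 1)
Event 3 (EXEC): [IRQ1] PC=0: DEC 2 -> ACC=-2
Event 4 (EXEC): [IRQ1] PC=1: DEC 1 -> ACC=-3

Answer: IRQ1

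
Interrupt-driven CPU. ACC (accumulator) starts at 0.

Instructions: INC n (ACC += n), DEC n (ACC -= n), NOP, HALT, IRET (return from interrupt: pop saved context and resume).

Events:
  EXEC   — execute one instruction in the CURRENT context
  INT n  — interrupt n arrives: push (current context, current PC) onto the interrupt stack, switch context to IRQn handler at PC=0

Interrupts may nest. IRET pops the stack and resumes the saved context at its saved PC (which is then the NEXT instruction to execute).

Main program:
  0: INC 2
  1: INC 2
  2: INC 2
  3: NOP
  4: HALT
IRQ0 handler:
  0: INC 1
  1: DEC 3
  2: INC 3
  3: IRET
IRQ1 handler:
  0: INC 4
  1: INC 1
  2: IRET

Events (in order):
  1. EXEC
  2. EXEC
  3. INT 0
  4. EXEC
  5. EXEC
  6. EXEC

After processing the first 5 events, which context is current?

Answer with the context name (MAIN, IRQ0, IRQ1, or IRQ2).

Answer: IRQ0

Derivation:
Event 1 (EXEC): [MAIN] PC=0: INC 2 -> ACC=2
Event 2 (EXEC): [MAIN] PC=1: INC 2 -> ACC=4
Event 3 (INT 0): INT 0 arrives: push (MAIN, PC=2), enter IRQ0 at PC=0 (depth now 1)
Event 4 (EXEC): [IRQ0] PC=0: INC 1 -> ACC=5
Event 5 (EXEC): [IRQ0] PC=1: DEC 3 -> ACC=2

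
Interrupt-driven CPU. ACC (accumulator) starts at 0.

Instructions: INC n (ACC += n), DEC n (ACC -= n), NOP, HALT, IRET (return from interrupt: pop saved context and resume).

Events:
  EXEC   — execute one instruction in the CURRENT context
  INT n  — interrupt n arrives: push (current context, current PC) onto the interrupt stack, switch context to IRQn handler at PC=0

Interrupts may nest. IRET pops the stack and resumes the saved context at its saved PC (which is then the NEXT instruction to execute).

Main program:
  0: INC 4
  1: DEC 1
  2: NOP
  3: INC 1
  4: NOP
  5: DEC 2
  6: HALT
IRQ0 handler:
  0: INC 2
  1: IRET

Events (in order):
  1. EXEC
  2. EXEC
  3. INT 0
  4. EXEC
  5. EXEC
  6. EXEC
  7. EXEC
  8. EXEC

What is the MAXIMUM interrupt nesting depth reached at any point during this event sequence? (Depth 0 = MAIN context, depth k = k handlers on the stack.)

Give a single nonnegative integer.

Answer: 1

Derivation:
Event 1 (EXEC): [MAIN] PC=0: INC 4 -> ACC=4 [depth=0]
Event 2 (EXEC): [MAIN] PC=1: DEC 1 -> ACC=3 [depth=0]
Event 3 (INT 0): INT 0 arrives: push (MAIN, PC=2), enter IRQ0 at PC=0 (depth now 1) [depth=1]
Event 4 (EXEC): [IRQ0] PC=0: INC 2 -> ACC=5 [depth=1]
Event 5 (EXEC): [IRQ0] PC=1: IRET -> resume MAIN at PC=2 (depth now 0) [depth=0]
Event 6 (EXEC): [MAIN] PC=2: NOP [depth=0]
Event 7 (EXEC): [MAIN] PC=3: INC 1 -> ACC=6 [depth=0]
Event 8 (EXEC): [MAIN] PC=4: NOP [depth=0]
Max depth observed: 1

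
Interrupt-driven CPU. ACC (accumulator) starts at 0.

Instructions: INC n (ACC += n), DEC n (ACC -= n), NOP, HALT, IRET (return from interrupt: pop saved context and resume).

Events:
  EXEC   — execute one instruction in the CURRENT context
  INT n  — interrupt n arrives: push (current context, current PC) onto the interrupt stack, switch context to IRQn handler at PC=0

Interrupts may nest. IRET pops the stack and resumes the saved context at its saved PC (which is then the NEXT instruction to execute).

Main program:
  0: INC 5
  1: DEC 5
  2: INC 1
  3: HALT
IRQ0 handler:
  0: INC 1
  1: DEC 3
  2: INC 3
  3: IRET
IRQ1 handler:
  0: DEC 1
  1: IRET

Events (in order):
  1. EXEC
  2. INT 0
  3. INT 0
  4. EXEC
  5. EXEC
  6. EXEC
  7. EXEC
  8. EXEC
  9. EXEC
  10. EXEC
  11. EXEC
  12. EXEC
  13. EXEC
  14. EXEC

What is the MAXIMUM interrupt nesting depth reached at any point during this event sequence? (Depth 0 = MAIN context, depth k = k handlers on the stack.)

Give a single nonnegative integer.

Event 1 (EXEC): [MAIN] PC=0: INC 5 -> ACC=5 [depth=0]
Event 2 (INT 0): INT 0 arrives: push (MAIN, PC=1), enter IRQ0 at PC=0 (depth now 1) [depth=1]
Event 3 (INT 0): INT 0 arrives: push (IRQ0, PC=0), enter IRQ0 at PC=0 (depth now 2) [depth=2]
Event 4 (EXEC): [IRQ0] PC=0: INC 1 -> ACC=6 [depth=2]
Event 5 (EXEC): [IRQ0] PC=1: DEC 3 -> ACC=3 [depth=2]
Event 6 (EXEC): [IRQ0] PC=2: INC 3 -> ACC=6 [depth=2]
Event 7 (EXEC): [IRQ0] PC=3: IRET -> resume IRQ0 at PC=0 (depth now 1) [depth=1]
Event 8 (EXEC): [IRQ0] PC=0: INC 1 -> ACC=7 [depth=1]
Event 9 (EXEC): [IRQ0] PC=1: DEC 3 -> ACC=4 [depth=1]
Event 10 (EXEC): [IRQ0] PC=2: INC 3 -> ACC=7 [depth=1]
Event 11 (EXEC): [IRQ0] PC=3: IRET -> resume MAIN at PC=1 (depth now 0) [depth=0]
Event 12 (EXEC): [MAIN] PC=1: DEC 5 -> ACC=2 [depth=0]
Event 13 (EXEC): [MAIN] PC=2: INC 1 -> ACC=3 [depth=0]
Event 14 (EXEC): [MAIN] PC=3: HALT [depth=0]
Max depth observed: 2

Answer: 2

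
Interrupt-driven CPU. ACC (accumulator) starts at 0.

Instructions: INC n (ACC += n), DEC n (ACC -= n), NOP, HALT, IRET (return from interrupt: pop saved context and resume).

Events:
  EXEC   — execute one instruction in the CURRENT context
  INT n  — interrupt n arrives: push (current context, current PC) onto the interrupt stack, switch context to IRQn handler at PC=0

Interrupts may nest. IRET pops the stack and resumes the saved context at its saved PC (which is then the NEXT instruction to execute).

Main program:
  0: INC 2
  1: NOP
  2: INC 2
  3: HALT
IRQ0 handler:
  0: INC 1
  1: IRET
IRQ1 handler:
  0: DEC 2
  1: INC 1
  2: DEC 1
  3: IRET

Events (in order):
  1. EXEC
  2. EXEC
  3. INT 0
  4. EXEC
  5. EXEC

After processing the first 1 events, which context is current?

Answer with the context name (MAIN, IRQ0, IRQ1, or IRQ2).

Answer: MAIN

Derivation:
Event 1 (EXEC): [MAIN] PC=0: INC 2 -> ACC=2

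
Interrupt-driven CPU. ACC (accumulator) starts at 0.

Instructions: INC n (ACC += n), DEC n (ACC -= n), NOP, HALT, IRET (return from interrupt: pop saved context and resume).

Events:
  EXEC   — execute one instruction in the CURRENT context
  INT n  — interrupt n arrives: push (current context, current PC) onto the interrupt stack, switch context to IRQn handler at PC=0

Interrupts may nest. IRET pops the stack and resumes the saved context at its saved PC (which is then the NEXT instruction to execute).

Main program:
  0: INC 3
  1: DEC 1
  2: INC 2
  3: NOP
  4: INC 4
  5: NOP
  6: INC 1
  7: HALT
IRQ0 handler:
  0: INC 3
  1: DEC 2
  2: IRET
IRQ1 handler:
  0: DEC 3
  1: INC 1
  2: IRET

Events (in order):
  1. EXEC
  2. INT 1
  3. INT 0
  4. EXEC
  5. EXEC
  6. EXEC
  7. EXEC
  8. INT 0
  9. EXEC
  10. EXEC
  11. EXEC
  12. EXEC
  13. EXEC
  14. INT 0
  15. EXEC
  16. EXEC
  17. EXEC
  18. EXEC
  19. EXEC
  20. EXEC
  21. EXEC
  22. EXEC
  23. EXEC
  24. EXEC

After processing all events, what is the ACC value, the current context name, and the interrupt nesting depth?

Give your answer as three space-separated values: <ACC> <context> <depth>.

Answer: 10 MAIN 0

Derivation:
Event 1 (EXEC): [MAIN] PC=0: INC 3 -> ACC=3
Event 2 (INT 1): INT 1 arrives: push (MAIN, PC=1), enter IRQ1 at PC=0 (depth now 1)
Event 3 (INT 0): INT 0 arrives: push (IRQ1, PC=0), enter IRQ0 at PC=0 (depth now 2)
Event 4 (EXEC): [IRQ0] PC=0: INC 3 -> ACC=6
Event 5 (EXEC): [IRQ0] PC=1: DEC 2 -> ACC=4
Event 6 (EXEC): [IRQ0] PC=2: IRET -> resume IRQ1 at PC=0 (depth now 1)
Event 7 (EXEC): [IRQ1] PC=0: DEC 3 -> ACC=1
Event 8 (INT 0): INT 0 arrives: push (IRQ1, PC=1), enter IRQ0 at PC=0 (depth now 2)
Event 9 (EXEC): [IRQ0] PC=0: INC 3 -> ACC=4
Event 10 (EXEC): [IRQ0] PC=1: DEC 2 -> ACC=2
Event 11 (EXEC): [IRQ0] PC=2: IRET -> resume IRQ1 at PC=1 (depth now 1)
Event 12 (EXEC): [IRQ1] PC=1: INC 1 -> ACC=3
Event 13 (EXEC): [IRQ1] PC=2: IRET -> resume MAIN at PC=1 (depth now 0)
Event 14 (INT 0): INT 0 arrives: push (MAIN, PC=1), enter IRQ0 at PC=0 (depth now 1)
Event 15 (EXEC): [IRQ0] PC=0: INC 3 -> ACC=6
Event 16 (EXEC): [IRQ0] PC=1: DEC 2 -> ACC=4
Event 17 (EXEC): [IRQ0] PC=2: IRET -> resume MAIN at PC=1 (depth now 0)
Event 18 (EXEC): [MAIN] PC=1: DEC 1 -> ACC=3
Event 19 (EXEC): [MAIN] PC=2: INC 2 -> ACC=5
Event 20 (EXEC): [MAIN] PC=3: NOP
Event 21 (EXEC): [MAIN] PC=4: INC 4 -> ACC=9
Event 22 (EXEC): [MAIN] PC=5: NOP
Event 23 (EXEC): [MAIN] PC=6: INC 1 -> ACC=10
Event 24 (EXEC): [MAIN] PC=7: HALT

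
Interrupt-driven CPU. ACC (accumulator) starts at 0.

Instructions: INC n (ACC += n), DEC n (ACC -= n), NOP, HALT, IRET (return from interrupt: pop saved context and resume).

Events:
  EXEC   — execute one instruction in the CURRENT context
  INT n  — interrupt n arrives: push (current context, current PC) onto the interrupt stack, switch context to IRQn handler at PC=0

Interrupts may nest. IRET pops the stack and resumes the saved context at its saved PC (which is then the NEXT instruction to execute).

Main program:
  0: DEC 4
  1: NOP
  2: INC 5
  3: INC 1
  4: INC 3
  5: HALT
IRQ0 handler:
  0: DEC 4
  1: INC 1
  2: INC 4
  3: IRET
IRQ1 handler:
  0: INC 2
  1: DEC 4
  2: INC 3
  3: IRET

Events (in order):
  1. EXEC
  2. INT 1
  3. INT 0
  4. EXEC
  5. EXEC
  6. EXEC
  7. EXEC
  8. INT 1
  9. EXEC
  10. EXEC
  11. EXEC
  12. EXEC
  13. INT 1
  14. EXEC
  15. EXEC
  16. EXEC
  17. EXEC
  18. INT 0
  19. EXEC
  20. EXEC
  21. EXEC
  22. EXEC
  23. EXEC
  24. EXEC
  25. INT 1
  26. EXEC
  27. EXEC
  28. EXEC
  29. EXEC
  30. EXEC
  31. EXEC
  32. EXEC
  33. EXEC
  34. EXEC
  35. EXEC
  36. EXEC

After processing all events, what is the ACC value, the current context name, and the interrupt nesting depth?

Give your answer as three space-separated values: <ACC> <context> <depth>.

Answer: 11 MAIN 0

Derivation:
Event 1 (EXEC): [MAIN] PC=0: DEC 4 -> ACC=-4
Event 2 (INT 1): INT 1 arrives: push (MAIN, PC=1), enter IRQ1 at PC=0 (depth now 1)
Event 3 (INT 0): INT 0 arrives: push (IRQ1, PC=0), enter IRQ0 at PC=0 (depth now 2)
Event 4 (EXEC): [IRQ0] PC=0: DEC 4 -> ACC=-8
Event 5 (EXEC): [IRQ0] PC=1: INC 1 -> ACC=-7
Event 6 (EXEC): [IRQ0] PC=2: INC 4 -> ACC=-3
Event 7 (EXEC): [IRQ0] PC=3: IRET -> resume IRQ1 at PC=0 (depth now 1)
Event 8 (INT 1): INT 1 arrives: push (IRQ1, PC=0), enter IRQ1 at PC=0 (depth now 2)
Event 9 (EXEC): [IRQ1] PC=0: INC 2 -> ACC=-1
Event 10 (EXEC): [IRQ1] PC=1: DEC 4 -> ACC=-5
Event 11 (EXEC): [IRQ1] PC=2: INC 3 -> ACC=-2
Event 12 (EXEC): [IRQ1] PC=3: IRET -> resume IRQ1 at PC=0 (depth now 1)
Event 13 (INT 1): INT 1 arrives: push (IRQ1, PC=0), enter IRQ1 at PC=0 (depth now 2)
Event 14 (EXEC): [IRQ1] PC=0: INC 2 -> ACC=0
Event 15 (EXEC): [IRQ1] PC=1: DEC 4 -> ACC=-4
Event 16 (EXEC): [IRQ1] PC=2: INC 3 -> ACC=-1
Event 17 (EXEC): [IRQ1] PC=3: IRET -> resume IRQ1 at PC=0 (depth now 1)
Event 18 (INT 0): INT 0 arrives: push (IRQ1, PC=0), enter IRQ0 at PC=0 (depth now 2)
Event 19 (EXEC): [IRQ0] PC=0: DEC 4 -> ACC=-5
Event 20 (EXEC): [IRQ0] PC=1: INC 1 -> ACC=-4
Event 21 (EXEC): [IRQ0] PC=2: INC 4 -> ACC=0
Event 22 (EXEC): [IRQ0] PC=3: IRET -> resume IRQ1 at PC=0 (depth now 1)
Event 23 (EXEC): [IRQ1] PC=0: INC 2 -> ACC=2
Event 24 (EXEC): [IRQ1] PC=1: DEC 4 -> ACC=-2
Event 25 (INT 1): INT 1 arrives: push (IRQ1, PC=2), enter IRQ1 at PC=0 (depth now 2)
Event 26 (EXEC): [IRQ1] PC=0: INC 2 -> ACC=0
Event 27 (EXEC): [IRQ1] PC=1: DEC 4 -> ACC=-4
Event 28 (EXEC): [IRQ1] PC=2: INC 3 -> ACC=-1
Event 29 (EXEC): [IRQ1] PC=3: IRET -> resume IRQ1 at PC=2 (depth now 1)
Event 30 (EXEC): [IRQ1] PC=2: INC 3 -> ACC=2
Event 31 (EXEC): [IRQ1] PC=3: IRET -> resume MAIN at PC=1 (depth now 0)
Event 32 (EXEC): [MAIN] PC=1: NOP
Event 33 (EXEC): [MAIN] PC=2: INC 5 -> ACC=7
Event 34 (EXEC): [MAIN] PC=3: INC 1 -> ACC=8
Event 35 (EXEC): [MAIN] PC=4: INC 3 -> ACC=11
Event 36 (EXEC): [MAIN] PC=5: HALT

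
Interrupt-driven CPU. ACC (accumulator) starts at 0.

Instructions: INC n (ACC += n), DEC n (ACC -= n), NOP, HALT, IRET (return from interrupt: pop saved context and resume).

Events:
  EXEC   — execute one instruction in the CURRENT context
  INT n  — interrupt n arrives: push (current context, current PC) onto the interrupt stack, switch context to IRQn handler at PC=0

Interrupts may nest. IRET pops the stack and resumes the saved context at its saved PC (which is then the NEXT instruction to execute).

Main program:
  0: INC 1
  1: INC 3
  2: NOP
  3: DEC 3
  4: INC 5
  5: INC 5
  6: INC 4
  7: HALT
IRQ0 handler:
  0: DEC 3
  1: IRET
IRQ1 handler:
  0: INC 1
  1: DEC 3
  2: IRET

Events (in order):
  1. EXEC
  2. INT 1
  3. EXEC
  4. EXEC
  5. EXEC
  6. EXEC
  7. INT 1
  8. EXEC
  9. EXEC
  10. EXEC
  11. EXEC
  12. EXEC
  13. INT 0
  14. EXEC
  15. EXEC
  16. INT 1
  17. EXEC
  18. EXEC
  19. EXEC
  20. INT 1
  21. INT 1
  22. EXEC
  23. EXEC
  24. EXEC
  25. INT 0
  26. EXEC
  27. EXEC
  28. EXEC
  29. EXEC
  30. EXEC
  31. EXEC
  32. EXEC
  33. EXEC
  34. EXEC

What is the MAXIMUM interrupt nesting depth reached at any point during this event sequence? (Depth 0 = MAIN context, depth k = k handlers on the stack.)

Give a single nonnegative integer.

Answer: 2

Derivation:
Event 1 (EXEC): [MAIN] PC=0: INC 1 -> ACC=1 [depth=0]
Event 2 (INT 1): INT 1 arrives: push (MAIN, PC=1), enter IRQ1 at PC=0 (depth now 1) [depth=1]
Event 3 (EXEC): [IRQ1] PC=0: INC 1 -> ACC=2 [depth=1]
Event 4 (EXEC): [IRQ1] PC=1: DEC 3 -> ACC=-1 [depth=1]
Event 5 (EXEC): [IRQ1] PC=2: IRET -> resume MAIN at PC=1 (depth now 0) [depth=0]
Event 6 (EXEC): [MAIN] PC=1: INC 3 -> ACC=2 [depth=0]
Event 7 (INT 1): INT 1 arrives: push (MAIN, PC=2), enter IRQ1 at PC=0 (depth now 1) [depth=1]
Event 8 (EXEC): [IRQ1] PC=0: INC 1 -> ACC=3 [depth=1]
Event 9 (EXEC): [IRQ1] PC=1: DEC 3 -> ACC=0 [depth=1]
Event 10 (EXEC): [IRQ1] PC=2: IRET -> resume MAIN at PC=2 (depth now 0) [depth=0]
Event 11 (EXEC): [MAIN] PC=2: NOP [depth=0]
Event 12 (EXEC): [MAIN] PC=3: DEC 3 -> ACC=-3 [depth=0]
Event 13 (INT 0): INT 0 arrives: push (MAIN, PC=4), enter IRQ0 at PC=0 (depth now 1) [depth=1]
Event 14 (EXEC): [IRQ0] PC=0: DEC 3 -> ACC=-6 [depth=1]
Event 15 (EXEC): [IRQ0] PC=1: IRET -> resume MAIN at PC=4 (depth now 0) [depth=0]
Event 16 (INT 1): INT 1 arrives: push (MAIN, PC=4), enter IRQ1 at PC=0 (depth now 1) [depth=1]
Event 17 (EXEC): [IRQ1] PC=0: INC 1 -> ACC=-5 [depth=1]
Event 18 (EXEC): [IRQ1] PC=1: DEC 3 -> ACC=-8 [depth=1]
Event 19 (EXEC): [IRQ1] PC=2: IRET -> resume MAIN at PC=4 (depth now 0) [depth=0]
Event 20 (INT 1): INT 1 arrives: push (MAIN, PC=4), enter IRQ1 at PC=0 (depth now 1) [depth=1]
Event 21 (INT 1): INT 1 arrives: push (IRQ1, PC=0), enter IRQ1 at PC=0 (depth now 2) [depth=2]
Event 22 (EXEC): [IRQ1] PC=0: INC 1 -> ACC=-7 [depth=2]
Event 23 (EXEC): [IRQ1] PC=1: DEC 3 -> ACC=-10 [depth=2]
Event 24 (EXEC): [IRQ1] PC=2: IRET -> resume IRQ1 at PC=0 (depth now 1) [depth=1]
Event 25 (INT 0): INT 0 arrives: push (IRQ1, PC=0), enter IRQ0 at PC=0 (depth now 2) [depth=2]
Event 26 (EXEC): [IRQ0] PC=0: DEC 3 -> ACC=-13 [depth=2]
Event 27 (EXEC): [IRQ0] PC=1: IRET -> resume IRQ1 at PC=0 (depth now 1) [depth=1]
Event 28 (EXEC): [IRQ1] PC=0: INC 1 -> ACC=-12 [depth=1]
Event 29 (EXEC): [IRQ1] PC=1: DEC 3 -> ACC=-15 [depth=1]
Event 30 (EXEC): [IRQ1] PC=2: IRET -> resume MAIN at PC=4 (depth now 0) [depth=0]
Event 31 (EXEC): [MAIN] PC=4: INC 5 -> ACC=-10 [depth=0]
Event 32 (EXEC): [MAIN] PC=5: INC 5 -> ACC=-5 [depth=0]
Event 33 (EXEC): [MAIN] PC=6: INC 4 -> ACC=-1 [depth=0]
Event 34 (EXEC): [MAIN] PC=7: HALT [depth=0]
Max depth observed: 2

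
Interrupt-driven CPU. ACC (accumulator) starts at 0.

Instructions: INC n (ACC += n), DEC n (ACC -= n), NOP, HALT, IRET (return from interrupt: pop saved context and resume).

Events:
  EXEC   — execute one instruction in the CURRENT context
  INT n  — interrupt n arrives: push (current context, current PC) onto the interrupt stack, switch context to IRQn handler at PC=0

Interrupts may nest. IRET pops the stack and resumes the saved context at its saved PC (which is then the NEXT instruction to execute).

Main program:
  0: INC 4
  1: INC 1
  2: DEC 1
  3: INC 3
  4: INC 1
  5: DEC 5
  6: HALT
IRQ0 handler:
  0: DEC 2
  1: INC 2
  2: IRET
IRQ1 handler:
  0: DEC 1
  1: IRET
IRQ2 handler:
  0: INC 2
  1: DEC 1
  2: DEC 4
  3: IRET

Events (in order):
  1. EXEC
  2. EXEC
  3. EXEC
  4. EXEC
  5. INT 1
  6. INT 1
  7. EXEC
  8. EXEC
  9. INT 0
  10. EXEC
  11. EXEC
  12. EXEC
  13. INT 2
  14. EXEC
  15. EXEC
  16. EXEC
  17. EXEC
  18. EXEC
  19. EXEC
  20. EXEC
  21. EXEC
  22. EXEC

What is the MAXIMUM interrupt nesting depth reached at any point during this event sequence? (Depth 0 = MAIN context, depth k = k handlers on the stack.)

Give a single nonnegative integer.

Event 1 (EXEC): [MAIN] PC=0: INC 4 -> ACC=4 [depth=0]
Event 2 (EXEC): [MAIN] PC=1: INC 1 -> ACC=5 [depth=0]
Event 3 (EXEC): [MAIN] PC=2: DEC 1 -> ACC=4 [depth=0]
Event 4 (EXEC): [MAIN] PC=3: INC 3 -> ACC=7 [depth=0]
Event 5 (INT 1): INT 1 arrives: push (MAIN, PC=4), enter IRQ1 at PC=0 (depth now 1) [depth=1]
Event 6 (INT 1): INT 1 arrives: push (IRQ1, PC=0), enter IRQ1 at PC=0 (depth now 2) [depth=2]
Event 7 (EXEC): [IRQ1] PC=0: DEC 1 -> ACC=6 [depth=2]
Event 8 (EXEC): [IRQ1] PC=1: IRET -> resume IRQ1 at PC=0 (depth now 1) [depth=1]
Event 9 (INT 0): INT 0 arrives: push (IRQ1, PC=0), enter IRQ0 at PC=0 (depth now 2) [depth=2]
Event 10 (EXEC): [IRQ0] PC=0: DEC 2 -> ACC=4 [depth=2]
Event 11 (EXEC): [IRQ0] PC=1: INC 2 -> ACC=6 [depth=2]
Event 12 (EXEC): [IRQ0] PC=2: IRET -> resume IRQ1 at PC=0 (depth now 1) [depth=1]
Event 13 (INT 2): INT 2 arrives: push (IRQ1, PC=0), enter IRQ2 at PC=0 (depth now 2) [depth=2]
Event 14 (EXEC): [IRQ2] PC=0: INC 2 -> ACC=8 [depth=2]
Event 15 (EXEC): [IRQ2] PC=1: DEC 1 -> ACC=7 [depth=2]
Event 16 (EXEC): [IRQ2] PC=2: DEC 4 -> ACC=3 [depth=2]
Event 17 (EXEC): [IRQ2] PC=3: IRET -> resume IRQ1 at PC=0 (depth now 1) [depth=1]
Event 18 (EXEC): [IRQ1] PC=0: DEC 1 -> ACC=2 [depth=1]
Event 19 (EXEC): [IRQ1] PC=1: IRET -> resume MAIN at PC=4 (depth now 0) [depth=0]
Event 20 (EXEC): [MAIN] PC=4: INC 1 -> ACC=3 [depth=0]
Event 21 (EXEC): [MAIN] PC=5: DEC 5 -> ACC=-2 [depth=0]
Event 22 (EXEC): [MAIN] PC=6: HALT [depth=0]
Max depth observed: 2

Answer: 2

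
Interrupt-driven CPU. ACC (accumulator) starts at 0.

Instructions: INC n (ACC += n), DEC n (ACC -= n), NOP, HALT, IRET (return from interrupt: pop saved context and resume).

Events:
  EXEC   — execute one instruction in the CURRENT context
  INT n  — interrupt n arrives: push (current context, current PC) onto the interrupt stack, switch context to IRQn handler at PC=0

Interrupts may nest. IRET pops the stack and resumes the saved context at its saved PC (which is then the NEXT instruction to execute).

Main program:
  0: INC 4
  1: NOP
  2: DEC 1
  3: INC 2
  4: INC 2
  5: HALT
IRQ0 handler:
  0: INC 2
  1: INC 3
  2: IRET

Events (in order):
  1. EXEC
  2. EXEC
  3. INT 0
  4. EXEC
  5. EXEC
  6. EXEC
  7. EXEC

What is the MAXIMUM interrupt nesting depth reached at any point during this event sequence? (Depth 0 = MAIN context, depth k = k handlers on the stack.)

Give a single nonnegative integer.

Answer: 1

Derivation:
Event 1 (EXEC): [MAIN] PC=0: INC 4 -> ACC=4 [depth=0]
Event 2 (EXEC): [MAIN] PC=1: NOP [depth=0]
Event 3 (INT 0): INT 0 arrives: push (MAIN, PC=2), enter IRQ0 at PC=0 (depth now 1) [depth=1]
Event 4 (EXEC): [IRQ0] PC=0: INC 2 -> ACC=6 [depth=1]
Event 5 (EXEC): [IRQ0] PC=1: INC 3 -> ACC=9 [depth=1]
Event 6 (EXEC): [IRQ0] PC=2: IRET -> resume MAIN at PC=2 (depth now 0) [depth=0]
Event 7 (EXEC): [MAIN] PC=2: DEC 1 -> ACC=8 [depth=0]
Max depth observed: 1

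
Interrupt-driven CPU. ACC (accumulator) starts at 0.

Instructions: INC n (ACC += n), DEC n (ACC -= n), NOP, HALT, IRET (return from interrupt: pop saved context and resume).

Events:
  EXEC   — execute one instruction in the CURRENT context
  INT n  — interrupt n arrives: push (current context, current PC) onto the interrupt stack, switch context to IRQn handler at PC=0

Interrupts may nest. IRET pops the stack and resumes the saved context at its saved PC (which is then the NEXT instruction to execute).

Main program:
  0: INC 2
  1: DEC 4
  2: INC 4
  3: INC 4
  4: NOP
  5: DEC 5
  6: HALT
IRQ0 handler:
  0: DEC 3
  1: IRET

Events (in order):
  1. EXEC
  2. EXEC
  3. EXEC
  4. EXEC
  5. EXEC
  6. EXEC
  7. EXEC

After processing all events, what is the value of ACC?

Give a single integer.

Event 1 (EXEC): [MAIN] PC=0: INC 2 -> ACC=2
Event 2 (EXEC): [MAIN] PC=1: DEC 4 -> ACC=-2
Event 3 (EXEC): [MAIN] PC=2: INC 4 -> ACC=2
Event 4 (EXEC): [MAIN] PC=3: INC 4 -> ACC=6
Event 5 (EXEC): [MAIN] PC=4: NOP
Event 6 (EXEC): [MAIN] PC=5: DEC 5 -> ACC=1
Event 7 (EXEC): [MAIN] PC=6: HALT

Answer: 1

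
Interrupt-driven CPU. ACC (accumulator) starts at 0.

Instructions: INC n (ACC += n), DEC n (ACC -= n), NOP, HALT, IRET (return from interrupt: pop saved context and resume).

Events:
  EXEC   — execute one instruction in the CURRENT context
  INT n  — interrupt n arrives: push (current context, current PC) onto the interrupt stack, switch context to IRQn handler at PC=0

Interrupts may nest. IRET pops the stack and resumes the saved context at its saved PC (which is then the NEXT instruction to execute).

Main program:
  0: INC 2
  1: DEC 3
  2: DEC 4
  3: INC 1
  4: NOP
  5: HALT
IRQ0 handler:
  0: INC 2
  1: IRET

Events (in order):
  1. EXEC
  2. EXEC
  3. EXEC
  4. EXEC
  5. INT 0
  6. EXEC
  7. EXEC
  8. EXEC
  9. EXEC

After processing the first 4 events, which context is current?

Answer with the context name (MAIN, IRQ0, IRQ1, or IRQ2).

Answer: MAIN

Derivation:
Event 1 (EXEC): [MAIN] PC=0: INC 2 -> ACC=2
Event 2 (EXEC): [MAIN] PC=1: DEC 3 -> ACC=-1
Event 3 (EXEC): [MAIN] PC=2: DEC 4 -> ACC=-5
Event 4 (EXEC): [MAIN] PC=3: INC 1 -> ACC=-4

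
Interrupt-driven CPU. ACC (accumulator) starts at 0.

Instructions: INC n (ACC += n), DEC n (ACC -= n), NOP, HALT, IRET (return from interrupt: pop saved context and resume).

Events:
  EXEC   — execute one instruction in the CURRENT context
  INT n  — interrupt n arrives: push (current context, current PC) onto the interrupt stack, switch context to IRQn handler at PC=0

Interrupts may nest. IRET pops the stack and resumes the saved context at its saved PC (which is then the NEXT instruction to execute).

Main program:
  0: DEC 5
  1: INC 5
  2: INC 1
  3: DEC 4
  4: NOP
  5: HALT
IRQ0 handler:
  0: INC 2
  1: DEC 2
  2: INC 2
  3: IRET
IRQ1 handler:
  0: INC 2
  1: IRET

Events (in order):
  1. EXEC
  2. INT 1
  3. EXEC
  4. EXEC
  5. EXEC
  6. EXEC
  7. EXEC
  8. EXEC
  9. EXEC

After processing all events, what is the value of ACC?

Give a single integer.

Event 1 (EXEC): [MAIN] PC=0: DEC 5 -> ACC=-5
Event 2 (INT 1): INT 1 arrives: push (MAIN, PC=1), enter IRQ1 at PC=0 (depth now 1)
Event 3 (EXEC): [IRQ1] PC=0: INC 2 -> ACC=-3
Event 4 (EXEC): [IRQ1] PC=1: IRET -> resume MAIN at PC=1 (depth now 0)
Event 5 (EXEC): [MAIN] PC=1: INC 5 -> ACC=2
Event 6 (EXEC): [MAIN] PC=2: INC 1 -> ACC=3
Event 7 (EXEC): [MAIN] PC=3: DEC 4 -> ACC=-1
Event 8 (EXEC): [MAIN] PC=4: NOP
Event 9 (EXEC): [MAIN] PC=5: HALT

Answer: -1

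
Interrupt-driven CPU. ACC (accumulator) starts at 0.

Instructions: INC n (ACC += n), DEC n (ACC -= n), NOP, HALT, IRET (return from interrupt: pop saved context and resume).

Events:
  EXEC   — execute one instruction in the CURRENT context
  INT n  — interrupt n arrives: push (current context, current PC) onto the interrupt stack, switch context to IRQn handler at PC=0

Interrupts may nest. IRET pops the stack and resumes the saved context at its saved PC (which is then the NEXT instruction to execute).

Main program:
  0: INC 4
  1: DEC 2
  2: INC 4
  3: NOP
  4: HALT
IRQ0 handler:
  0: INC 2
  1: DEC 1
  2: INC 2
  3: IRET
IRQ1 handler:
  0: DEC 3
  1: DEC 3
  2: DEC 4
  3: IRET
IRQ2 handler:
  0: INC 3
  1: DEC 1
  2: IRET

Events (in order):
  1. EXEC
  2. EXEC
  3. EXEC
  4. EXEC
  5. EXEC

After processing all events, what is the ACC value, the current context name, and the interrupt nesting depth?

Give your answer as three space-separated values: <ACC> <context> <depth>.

Event 1 (EXEC): [MAIN] PC=0: INC 4 -> ACC=4
Event 2 (EXEC): [MAIN] PC=1: DEC 2 -> ACC=2
Event 3 (EXEC): [MAIN] PC=2: INC 4 -> ACC=6
Event 4 (EXEC): [MAIN] PC=3: NOP
Event 5 (EXEC): [MAIN] PC=4: HALT

Answer: 6 MAIN 0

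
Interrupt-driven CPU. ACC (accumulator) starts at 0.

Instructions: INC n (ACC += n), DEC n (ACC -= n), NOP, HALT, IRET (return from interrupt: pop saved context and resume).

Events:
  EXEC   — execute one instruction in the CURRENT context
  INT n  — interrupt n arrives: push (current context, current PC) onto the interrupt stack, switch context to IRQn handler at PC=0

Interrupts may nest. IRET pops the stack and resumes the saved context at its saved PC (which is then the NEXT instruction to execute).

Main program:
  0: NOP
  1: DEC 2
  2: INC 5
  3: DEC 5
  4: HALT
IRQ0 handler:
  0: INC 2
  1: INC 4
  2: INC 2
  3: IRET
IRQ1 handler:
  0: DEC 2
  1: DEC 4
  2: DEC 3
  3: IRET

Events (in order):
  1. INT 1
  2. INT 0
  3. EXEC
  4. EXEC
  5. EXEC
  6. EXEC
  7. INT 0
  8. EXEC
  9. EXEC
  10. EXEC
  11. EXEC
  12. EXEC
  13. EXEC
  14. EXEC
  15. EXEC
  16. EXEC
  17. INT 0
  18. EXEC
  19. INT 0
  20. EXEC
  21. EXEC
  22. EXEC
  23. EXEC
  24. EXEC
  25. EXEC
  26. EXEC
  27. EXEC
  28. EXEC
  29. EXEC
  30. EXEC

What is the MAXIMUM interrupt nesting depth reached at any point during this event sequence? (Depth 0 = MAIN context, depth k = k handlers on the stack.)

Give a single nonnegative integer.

Answer: 2

Derivation:
Event 1 (INT 1): INT 1 arrives: push (MAIN, PC=0), enter IRQ1 at PC=0 (depth now 1) [depth=1]
Event 2 (INT 0): INT 0 arrives: push (IRQ1, PC=0), enter IRQ0 at PC=0 (depth now 2) [depth=2]
Event 3 (EXEC): [IRQ0] PC=0: INC 2 -> ACC=2 [depth=2]
Event 4 (EXEC): [IRQ0] PC=1: INC 4 -> ACC=6 [depth=2]
Event 5 (EXEC): [IRQ0] PC=2: INC 2 -> ACC=8 [depth=2]
Event 6 (EXEC): [IRQ0] PC=3: IRET -> resume IRQ1 at PC=0 (depth now 1) [depth=1]
Event 7 (INT 0): INT 0 arrives: push (IRQ1, PC=0), enter IRQ0 at PC=0 (depth now 2) [depth=2]
Event 8 (EXEC): [IRQ0] PC=0: INC 2 -> ACC=10 [depth=2]
Event 9 (EXEC): [IRQ0] PC=1: INC 4 -> ACC=14 [depth=2]
Event 10 (EXEC): [IRQ0] PC=2: INC 2 -> ACC=16 [depth=2]
Event 11 (EXEC): [IRQ0] PC=3: IRET -> resume IRQ1 at PC=0 (depth now 1) [depth=1]
Event 12 (EXEC): [IRQ1] PC=0: DEC 2 -> ACC=14 [depth=1]
Event 13 (EXEC): [IRQ1] PC=1: DEC 4 -> ACC=10 [depth=1]
Event 14 (EXEC): [IRQ1] PC=2: DEC 3 -> ACC=7 [depth=1]
Event 15 (EXEC): [IRQ1] PC=3: IRET -> resume MAIN at PC=0 (depth now 0) [depth=0]
Event 16 (EXEC): [MAIN] PC=0: NOP [depth=0]
Event 17 (INT 0): INT 0 arrives: push (MAIN, PC=1), enter IRQ0 at PC=0 (depth now 1) [depth=1]
Event 18 (EXEC): [IRQ0] PC=0: INC 2 -> ACC=9 [depth=1]
Event 19 (INT 0): INT 0 arrives: push (IRQ0, PC=1), enter IRQ0 at PC=0 (depth now 2) [depth=2]
Event 20 (EXEC): [IRQ0] PC=0: INC 2 -> ACC=11 [depth=2]
Event 21 (EXEC): [IRQ0] PC=1: INC 4 -> ACC=15 [depth=2]
Event 22 (EXEC): [IRQ0] PC=2: INC 2 -> ACC=17 [depth=2]
Event 23 (EXEC): [IRQ0] PC=3: IRET -> resume IRQ0 at PC=1 (depth now 1) [depth=1]
Event 24 (EXEC): [IRQ0] PC=1: INC 4 -> ACC=21 [depth=1]
Event 25 (EXEC): [IRQ0] PC=2: INC 2 -> ACC=23 [depth=1]
Event 26 (EXEC): [IRQ0] PC=3: IRET -> resume MAIN at PC=1 (depth now 0) [depth=0]
Event 27 (EXEC): [MAIN] PC=1: DEC 2 -> ACC=21 [depth=0]
Event 28 (EXEC): [MAIN] PC=2: INC 5 -> ACC=26 [depth=0]
Event 29 (EXEC): [MAIN] PC=3: DEC 5 -> ACC=21 [depth=0]
Event 30 (EXEC): [MAIN] PC=4: HALT [depth=0]
Max depth observed: 2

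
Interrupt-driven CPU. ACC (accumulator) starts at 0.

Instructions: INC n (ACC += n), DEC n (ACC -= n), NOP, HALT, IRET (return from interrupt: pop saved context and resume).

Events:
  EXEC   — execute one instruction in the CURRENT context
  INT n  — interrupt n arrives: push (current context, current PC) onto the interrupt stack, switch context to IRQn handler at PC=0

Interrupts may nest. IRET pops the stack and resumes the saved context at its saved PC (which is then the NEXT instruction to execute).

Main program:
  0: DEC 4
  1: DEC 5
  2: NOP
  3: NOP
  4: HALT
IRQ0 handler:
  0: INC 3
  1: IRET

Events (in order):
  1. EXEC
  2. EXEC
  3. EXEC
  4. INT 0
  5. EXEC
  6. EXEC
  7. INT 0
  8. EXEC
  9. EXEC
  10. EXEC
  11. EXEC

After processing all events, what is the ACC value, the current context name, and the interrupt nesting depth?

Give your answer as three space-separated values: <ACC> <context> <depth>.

Answer: -3 MAIN 0

Derivation:
Event 1 (EXEC): [MAIN] PC=0: DEC 4 -> ACC=-4
Event 2 (EXEC): [MAIN] PC=1: DEC 5 -> ACC=-9
Event 3 (EXEC): [MAIN] PC=2: NOP
Event 4 (INT 0): INT 0 arrives: push (MAIN, PC=3), enter IRQ0 at PC=0 (depth now 1)
Event 5 (EXEC): [IRQ0] PC=0: INC 3 -> ACC=-6
Event 6 (EXEC): [IRQ0] PC=1: IRET -> resume MAIN at PC=3 (depth now 0)
Event 7 (INT 0): INT 0 arrives: push (MAIN, PC=3), enter IRQ0 at PC=0 (depth now 1)
Event 8 (EXEC): [IRQ0] PC=0: INC 3 -> ACC=-3
Event 9 (EXEC): [IRQ0] PC=1: IRET -> resume MAIN at PC=3 (depth now 0)
Event 10 (EXEC): [MAIN] PC=3: NOP
Event 11 (EXEC): [MAIN] PC=4: HALT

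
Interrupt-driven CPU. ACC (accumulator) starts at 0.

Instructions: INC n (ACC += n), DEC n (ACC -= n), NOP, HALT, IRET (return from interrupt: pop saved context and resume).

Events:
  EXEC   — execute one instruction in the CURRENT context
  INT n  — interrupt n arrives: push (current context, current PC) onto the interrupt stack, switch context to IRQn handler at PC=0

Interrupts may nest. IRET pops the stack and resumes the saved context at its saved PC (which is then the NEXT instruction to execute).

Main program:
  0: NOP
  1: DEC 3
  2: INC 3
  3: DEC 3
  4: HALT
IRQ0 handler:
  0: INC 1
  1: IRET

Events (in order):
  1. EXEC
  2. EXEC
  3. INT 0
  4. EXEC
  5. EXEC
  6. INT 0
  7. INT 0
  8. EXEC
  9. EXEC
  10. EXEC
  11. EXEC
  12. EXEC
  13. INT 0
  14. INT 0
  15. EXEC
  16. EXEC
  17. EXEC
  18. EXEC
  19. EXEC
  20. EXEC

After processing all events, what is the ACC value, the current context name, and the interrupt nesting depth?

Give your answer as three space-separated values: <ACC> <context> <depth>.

Event 1 (EXEC): [MAIN] PC=0: NOP
Event 2 (EXEC): [MAIN] PC=1: DEC 3 -> ACC=-3
Event 3 (INT 0): INT 0 arrives: push (MAIN, PC=2), enter IRQ0 at PC=0 (depth now 1)
Event 4 (EXEC): [IRQ0] PC=0: INC 1 -> ACC=-2
Event 5 (EXEC): [IRQ0] PC=1: IRET -> resume MAIN at PC=2 (depth now 0)
Event 6 (INT 0): INT 0 arrives: push (MAIN, PC=2), enter IRQ0 at PC=0 (depth now 1)
Event 7 (INT 0): INT 0 arrives: push (IRQ0, PC=0), enter IRQ0 at PC=0 (depth now 2)
Event 8 (EXEC): [IRQ0] PC=0: INC 1 -> ACC=-1
Event 9 (EXEC): [IRQ0] PC=1: IRET -> resume IRQ0 at PC=0 (depth now 1)
Event 10 (EXEC): [IRQ0] PC=0: INC 1 -> ACC=0
Event 11 (EXEC): [IRQ0] PC=1: IRET -> resume MAIN at PC=2 (depth now 0)
Event 12 (EXEC): [MAIN] PC=2: INC 3 -> ACC=3
Event 13 (INT 0): INT 0 arrives: push (MAIN, PC=3), enter IRQ0 at PC=0 (depth now 1)
Event 14 (INT 0): INT 0 arrives: push (IRQ0, PC=0), enter IRQ0 at PC=0 (depth now 2)
Event 15 (EXEC): [IRQ0] PC=0: INC 1 -> ACC=4
Event 16 (EXEC): [IRQ0] PC=1: IRET -> resume IRQ0 at PC=0 (depth now 1)
Event 17 (EXEC): [IRQ0] PC=0: INC 1 -> ACC=5
Event 18 (EXEC): [IRQ0] PC=1: IRET -> resume MAIN at PC=3 (depth now 0)
Event 19 (EXEC): [MAIN] PC=3: DEC 3 -> ACC=2
Event 20 (EXEC): [MAIN] PC=4: HALT

Answer: 2 MAIN 0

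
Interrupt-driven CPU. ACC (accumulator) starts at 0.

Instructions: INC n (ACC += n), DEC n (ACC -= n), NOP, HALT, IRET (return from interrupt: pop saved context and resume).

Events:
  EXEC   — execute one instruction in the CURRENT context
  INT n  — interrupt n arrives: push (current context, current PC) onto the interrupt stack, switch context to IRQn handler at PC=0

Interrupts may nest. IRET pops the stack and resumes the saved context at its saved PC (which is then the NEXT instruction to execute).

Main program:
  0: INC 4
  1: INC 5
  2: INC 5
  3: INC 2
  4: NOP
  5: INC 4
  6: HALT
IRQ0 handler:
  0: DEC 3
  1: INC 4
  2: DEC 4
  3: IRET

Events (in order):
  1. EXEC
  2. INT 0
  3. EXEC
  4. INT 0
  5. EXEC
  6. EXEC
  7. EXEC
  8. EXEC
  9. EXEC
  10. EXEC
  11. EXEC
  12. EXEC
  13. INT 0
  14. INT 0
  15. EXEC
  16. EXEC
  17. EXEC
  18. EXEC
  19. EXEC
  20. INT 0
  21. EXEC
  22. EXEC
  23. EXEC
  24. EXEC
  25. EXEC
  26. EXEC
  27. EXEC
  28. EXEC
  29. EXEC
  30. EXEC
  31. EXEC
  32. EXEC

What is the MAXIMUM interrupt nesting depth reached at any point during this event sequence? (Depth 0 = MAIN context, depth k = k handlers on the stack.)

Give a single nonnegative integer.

Event 1 (EXEC): [MAIN] PC=0: INC 4 -> ACC=4 [depth=0]
Event 2 (INT 0): INT 0 arrives: push (MAIN, PC=1), enter IRQ0 at PC=0 (depth now 1) [depth=1]
Event 3 (EXEC): [IRQ0] PC=0: DEC 3 -> ACC=1 [depth=1]
Event 4 (INT 0): INT 0 arrives: push (IRQ0, PC=1), enter IRQ0 at PC=0 (depth now 2) [depth=2]
Event 5 (EXEC): [IRQ0] PC=0: DEC 3 -> ACC=-2 [depth=2]
Event 6 (EXEC): [IRQ0] PC=1: INC 4 -> ACC=2 [depth=2]
Event 7 (EXEC): [IRQ0] PC=2: DEC 4 -> ACC=-2 [depth=2]
Event 8 (EXEC): [IRQ0] PC=3: IRET -> resume IRQ0 at PC=1 (depth now 1) [depth=1]
Event 9 (EXEC): [IRQ0] PC=1: INC 4 -> ACC=2 [depth=1]
Event 10 (EXEC): [IRQ0] PC=2: DEC 4 -> ACC=-2 [depth=1]
Event 11 (EXEC): [IRQ0] PC=3: IRET -> resume MAIN at PC=1 (depth now 0) [depth=0]
Event 12 (EXEC): [MAIN] PC=1: INC 5 -> ACC=3 [depth=0]
Event 13 (INT 0): INT 0 arrives: push (MAIN, PC=2), enter IRQ0 at PC=0 (depth now 1) [depth=1]
Event 14 (INT 0): INT 0 arrives: push (IRQ0, PC=0), enter IRQ0 at PC=0 (depth now 2) [depth=2]
Event 15 (EXEC): [IRQ0] PC=0: DEC 3 -> ACC=0 [depth=2]
Event 16 (EXEC): [IRQ0] PC=1: INC 4 -> ACC=4 [depth=2]
Event 17 (EXEC): [IRQ0] PC=2: DEC 4 -> ACC=0 [depth=2]
Event 18 (EXEC): [IRQ0] PC=3: IRET -> resume IRQ0 at PC=0 (depth now 1) [depth=1]
Event 19 (EXEC): [IRQ0] PC=0: DEC 3 -> ACC=-3 [depth=1]
Event 20 (INT 0): INT 0 arrives: push (IRQ0, PC=1), enter IRQ0 at PC=0 (depth now 2) [depth=2]
Event 21 (EXEC): [IRQ0] PC=0: DEC 3 -> ACC=-6 [depth=2]
Event 22 (EXEC): [IRQ0] PC=1: INC 4 -> ACC=-2 [depth=2]
Event 23 (EXEC): [IRQ0] PC=2: DEC 4 -> ACC=-6 [depth=2]
Event 24 (EXEC): [IRQ0] PC=3: IRET -> resume IRQ0 at PC=1 (depth now 1) [depth=1]
Event 25 (EXEC): [IRQ0] PC=1: INC 4 -> ACC=-2 [depth=1]
Event 26 (EXEC): [IRQ0] PC=2: DEC 4 -> ACC=-6 [depth=1]
Event 27 (EXEC): [IRQ0] PC=3: IRET -> resume MAIN at PC=2 (depth now 0) [depth=0]
Event 28 (EXEC): [MAIN] PC=2: INC 5 -> ACC=-1 [depth=0]
Event 29 (EXEC): [MAIN] PC=3: INC 2 -> ACC=1 [depth=0]
Event 30 (EXEC): [MAIN] PC=4: NOP [depth=0]
Event 31 (EXEC): [MAIN] PC=5: INC 4 -> ACC=5 [depth=0]
Event 32 (EXEC): [MAIN] PC=6: HALT [depth=0]
Max depth observed: 2

Answer: 2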